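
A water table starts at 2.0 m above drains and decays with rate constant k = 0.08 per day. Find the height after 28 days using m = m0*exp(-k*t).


m = m0 * exp(-k*t)
m = 2.0 * exp(-0.08 * 28)
m = 2.0 * exp(-2.2400)

0.2129 m


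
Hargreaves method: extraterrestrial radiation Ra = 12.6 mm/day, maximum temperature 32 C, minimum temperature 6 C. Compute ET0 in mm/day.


Tmean = (Tmax + Tmin)/2 = (32 + 6)/2 = 19.0
ET0 = 0.0023 * 12.6 * (19.0 + 17.8) * sqrt(32 - 6)
ET0 = 0.0023 * 12.6 * 36.8 * 5.099020

5.4379 mm/day


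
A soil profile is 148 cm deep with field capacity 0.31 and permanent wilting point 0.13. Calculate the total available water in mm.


AWC = (FC - PWP) * d * 10
AWC = (0.31 - 0.13) * 148 * 10
AWC = 0.1800 * 148 * 10

266.4000 mm


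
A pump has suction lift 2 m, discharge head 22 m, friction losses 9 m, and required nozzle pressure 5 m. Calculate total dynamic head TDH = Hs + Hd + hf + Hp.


TDH = Hs + Hd + hf + Hp = 2 + 22 + 9 + 5 = 38

38 m


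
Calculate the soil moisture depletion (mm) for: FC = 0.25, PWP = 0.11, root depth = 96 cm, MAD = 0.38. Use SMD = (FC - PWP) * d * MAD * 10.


SMD = (FC - PWP) * d * MAD * 10
SMD = (0.25 - 0.11) * 96 * 0.38 * 10
SMD = 0.1400 * 96 * 0.38 * 10

51.0720 mm


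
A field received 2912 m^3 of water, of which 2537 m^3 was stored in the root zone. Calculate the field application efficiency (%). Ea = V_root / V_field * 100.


Ea = V_root / V_field * 100 = 2537 / 2912 * 100 = 87.1223%

87.1223 %


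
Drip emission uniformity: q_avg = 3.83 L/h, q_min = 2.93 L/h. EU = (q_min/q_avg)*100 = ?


EU = (q_min/q_avg)*100 = (2.93/3.83)*100 = 76.5013%

76.5013 %


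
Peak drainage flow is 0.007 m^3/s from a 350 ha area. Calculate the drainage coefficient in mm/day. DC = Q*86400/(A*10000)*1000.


DC = Q * 86400 / (A * 10000) * 1000
DC = 0.007 * 86400 / (350 * 10000) * 1000
DC = 604800.0000 / 3500000

0.1728 mm/day


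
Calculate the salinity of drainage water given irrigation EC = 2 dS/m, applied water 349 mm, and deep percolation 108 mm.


EC_dw = EC_iw * D_iw / D_dw
EC_dw = 2 * 349 / 108
EC_dw = 698 / 108

6.4630 dS/m


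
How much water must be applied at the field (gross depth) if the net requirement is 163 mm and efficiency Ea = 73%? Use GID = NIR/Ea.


Ea = 73% = 0.73
GID = NIR / Ea = 163 / 0.73 = 223.2877 mm

223.2877 mm


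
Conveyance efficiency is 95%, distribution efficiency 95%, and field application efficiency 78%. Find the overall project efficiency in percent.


Ec = 0.95, Eb = 0.95, Ea = 0.78
E = 0.95 * 0.95 * 0.78 * 100 = 70.3950%

70.3950 %


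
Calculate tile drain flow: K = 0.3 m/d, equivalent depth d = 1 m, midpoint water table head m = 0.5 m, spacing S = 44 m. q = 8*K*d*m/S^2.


q = 8*K*d*m/S^2
q = 8*0.3*1*0.5/44^2
q = 1.2000 / 1936

6.1983e-04 m/d


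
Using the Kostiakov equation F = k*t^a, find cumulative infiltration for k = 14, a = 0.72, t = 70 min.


F = k * t^a = 14 * 70^0.72
F = 14 * 21.304463

298.2625 mm


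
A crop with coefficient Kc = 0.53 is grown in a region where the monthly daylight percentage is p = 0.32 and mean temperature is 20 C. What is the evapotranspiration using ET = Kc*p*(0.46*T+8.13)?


ET = Kc * p * (0.46*T + 8.13)
ET = 0.53 * 0.32 * (0.46*20 + 8.13)
ET = 0.53 * 0.32 * 17.3300

2.9392 mm/day


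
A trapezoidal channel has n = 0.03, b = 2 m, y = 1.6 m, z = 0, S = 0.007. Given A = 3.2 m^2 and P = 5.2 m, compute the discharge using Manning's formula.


R = A/P = 3.2/5.2 = 0.615385
Q = (1/0.03) * 3.2 * 0.615385^(2/3) * 0.007^0.5

6.4567 m^3/s


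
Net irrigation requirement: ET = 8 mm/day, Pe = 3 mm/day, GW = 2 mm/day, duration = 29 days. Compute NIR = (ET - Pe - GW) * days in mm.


Daily deficit = ET - Pe - GW = 8 - 3 - 2 = 3 mm/day
NIR = 3 * 29 = 87 mm

87.0000 mm


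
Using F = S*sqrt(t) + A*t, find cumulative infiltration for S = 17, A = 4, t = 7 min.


F = S*sqrt(t) + A*t
F = 17*sqrt(7) + 4*7
F = 17*2.645751 + 28

72.9778 mm


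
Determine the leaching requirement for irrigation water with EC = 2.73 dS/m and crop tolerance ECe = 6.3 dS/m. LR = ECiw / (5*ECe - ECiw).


LR = ECiw / (5*ECe - ECiw)
LR = 2.73 / (5*6.3 - 2.73)
LR = 2.73 / 28.7700

0.0949


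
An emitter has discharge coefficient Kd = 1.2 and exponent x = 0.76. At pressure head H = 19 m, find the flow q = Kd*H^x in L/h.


q = Kd * H^x = 1.2 * 19^0.76 = 1.2 * 9.372441

11.2469 L/h


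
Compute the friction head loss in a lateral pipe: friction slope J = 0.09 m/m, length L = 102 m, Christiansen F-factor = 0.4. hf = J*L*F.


hf = J * L * F = 0.09 * 102 * 0.4 = 3.6720 m

3.6720 m


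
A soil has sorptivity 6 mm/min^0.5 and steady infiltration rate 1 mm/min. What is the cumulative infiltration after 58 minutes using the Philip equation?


F = S*sqrt(t) + A*t
F = 6*sqrt(58) + 1*58
F = 6*7.615773 + 58

103.6946 mm


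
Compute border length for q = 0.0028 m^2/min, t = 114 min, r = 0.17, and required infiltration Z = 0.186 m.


L = q*t/((1+r)*Z)
L = 0.0028*114/((1+0.17)*0.186)
L = 0.3192/0.21762

1.4668 m


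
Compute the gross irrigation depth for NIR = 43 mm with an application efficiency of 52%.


Ea = 52% = 0.52
GID = NIR / Ea = 43 / 0.52 = 82.6923 mm

82.6923 mm


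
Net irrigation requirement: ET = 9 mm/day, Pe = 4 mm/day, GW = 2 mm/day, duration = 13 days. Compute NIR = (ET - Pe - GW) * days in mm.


Daily deficit = ET - Pe - GW = 9 - 4 - 2 = 3 mm/day
NIR = 3 * 13 = 39 mm

39.0000 mm


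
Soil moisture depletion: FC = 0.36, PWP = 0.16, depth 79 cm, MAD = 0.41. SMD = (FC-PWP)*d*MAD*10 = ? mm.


SMD = (FC - PWP) * d * MAD * 10
SMD = (0.36 - 0.16) * 79 * 0.41 * 10
SMD = 0.2000 * 79 * 0.41 * 10

64.7800 mm


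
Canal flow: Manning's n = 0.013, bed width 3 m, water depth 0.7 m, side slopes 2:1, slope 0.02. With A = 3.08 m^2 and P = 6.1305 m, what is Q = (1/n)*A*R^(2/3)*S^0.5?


R = A/P = 3.08/6.1305 = 0.502406
Q = (1/0.013) * 3.08 * 0.502406^(2/3) * 0.02^0.5

21.1751 m^3/s


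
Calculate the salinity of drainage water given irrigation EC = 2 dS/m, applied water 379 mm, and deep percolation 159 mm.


EC_dw = EC_iw * D_iw / D_dw
EC_dw = 2 * 379 / 159
EC_dw = 758 / 159

4.7673 dS/m


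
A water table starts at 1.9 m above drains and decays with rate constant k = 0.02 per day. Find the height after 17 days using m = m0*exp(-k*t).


m = m0 * exp(-k*t)
m = 1.9 * exp(-0.02 * 17)
m = 1.9 * exp(-0.3400)

1.3524 m


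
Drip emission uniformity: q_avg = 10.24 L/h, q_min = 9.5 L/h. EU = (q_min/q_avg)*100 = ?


EU = (q_min/q_avg)*100 = (9.5/10.24)*100 = 92.7734%

92.7734 %


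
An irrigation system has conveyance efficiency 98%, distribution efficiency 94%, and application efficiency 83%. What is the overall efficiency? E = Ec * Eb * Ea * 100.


Ec = 0.98, Eb = 0.94, Ea = 0.83
E = 0.98 * 0.94 * 0.83 * 100 = 76.4596%

76.4596 %


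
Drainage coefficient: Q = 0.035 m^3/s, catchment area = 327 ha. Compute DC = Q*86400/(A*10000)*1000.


DC = Q * 86400 / (A * 10000) * 1000
DC = 0.035 * 86400 / (327 * 10000) * 1000
DC = 3024000.0000 / 3270000

0.9248 mm/day


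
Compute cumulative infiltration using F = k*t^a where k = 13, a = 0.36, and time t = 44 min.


F = k * t^a = 13 * 44^0.36
F = 13 * 3.905197

50.7676 mm


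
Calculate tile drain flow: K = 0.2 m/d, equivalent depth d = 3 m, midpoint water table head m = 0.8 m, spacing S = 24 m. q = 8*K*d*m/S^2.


q = 8*K*d*m/S^2
q = 8*0.2*3*0.8/24^2
q = 3.8400 / 576

0.0067 m/d


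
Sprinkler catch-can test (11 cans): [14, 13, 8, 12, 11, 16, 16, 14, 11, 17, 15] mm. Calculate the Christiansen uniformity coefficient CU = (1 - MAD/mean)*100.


mean = 13.363636 mm
MAD = 2.148760 mm
CU = (1 - 2.148760/13.363636)*100

83.9208 %


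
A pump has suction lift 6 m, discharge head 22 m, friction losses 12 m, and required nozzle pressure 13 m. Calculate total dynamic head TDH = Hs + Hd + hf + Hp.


TDH = Hs + Hd + hf + Hp = 6 + 22 + 12 + 13 = 53

53 m


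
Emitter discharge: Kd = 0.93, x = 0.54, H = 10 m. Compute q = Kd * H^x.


q = Kd * H^x = 0.93 * 10^0.54 = 0.93 * 3.467369

3.2247 L/h


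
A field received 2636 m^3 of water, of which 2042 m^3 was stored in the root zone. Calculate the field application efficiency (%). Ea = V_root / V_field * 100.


Ea = V_root / V_field * 100 = 2042 / 2636 * 100 = 77.4659%

77.4659 %


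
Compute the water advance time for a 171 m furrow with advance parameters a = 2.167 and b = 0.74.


t = (L/a)^(1/b)
t = (171/2.167)^(1/0.74)
t = 78.910937^(1/0.74)

366.1836 min


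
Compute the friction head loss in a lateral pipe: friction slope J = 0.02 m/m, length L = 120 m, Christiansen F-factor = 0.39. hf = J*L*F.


hf = J * L * F = 0.02 * 120 * 0.39 = 0.9360 m

0.9360 m


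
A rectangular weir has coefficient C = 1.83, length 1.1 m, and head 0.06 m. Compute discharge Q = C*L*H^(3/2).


Q = C * L * H^(3/2) = 1.83 * 1.1 * 0.06^1.5 = 1.83 * 1.1 * 0.014697

0.0296 m^3/s


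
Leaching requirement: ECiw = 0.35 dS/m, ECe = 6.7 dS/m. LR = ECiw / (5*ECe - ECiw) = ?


LR = ECiw / (5*ECe - ECiw)
LR = 0.35 / (5*6.7 - 0.35)
LR = 0.35 / 33.1500

0.0106


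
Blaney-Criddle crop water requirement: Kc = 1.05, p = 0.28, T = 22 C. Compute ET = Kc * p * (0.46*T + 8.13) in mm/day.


ET = Kc * p * (0.46*T + 8.13)
ET = 1.05 * 0.28 * (0.46*22 + 8.13)
ET = 1.05 * 0.28 * 18.2500

5.3655 mm/day


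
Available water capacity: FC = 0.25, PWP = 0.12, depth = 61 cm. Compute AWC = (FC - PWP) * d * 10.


AWC = (FC - PWP) * d * 10
AWC = (0.25 - 0.12) * 61 * 10
AWC = 0.1300 * 61 * 10

79.3000 mm


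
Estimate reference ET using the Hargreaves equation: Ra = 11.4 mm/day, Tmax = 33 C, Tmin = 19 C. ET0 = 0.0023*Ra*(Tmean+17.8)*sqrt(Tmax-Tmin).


Tmean = (Tmax + Tmin)/2 = (33 + 19)/2 = 26.0
ET0 = 0.0023 * 11.4 * (26.0 + 17.8) * sqrt(33 - 19)
ET0 = 0.0023 * 11.4 * 43.8 * 3.741657

4.2971 mm/day


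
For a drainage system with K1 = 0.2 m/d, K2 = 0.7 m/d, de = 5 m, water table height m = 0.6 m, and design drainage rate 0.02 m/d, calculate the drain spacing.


S^2 = 8*K2*de*m/q + 4*K1*m^2/q
S^2 = 8*0.7*5*0.6/0.02 + 4*0.2*0.6^2/0.02
S = sqrt(854.4000)

29.2301 m


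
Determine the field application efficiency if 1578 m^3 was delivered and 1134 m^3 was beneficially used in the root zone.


Ea = V_root / V_field * 100 = 1134 / 1578 * 100 = 71.8631%

71.8631 %


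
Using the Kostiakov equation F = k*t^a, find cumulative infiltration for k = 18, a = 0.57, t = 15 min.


F = k * t^a = 18 * 15^0.57
F = 18 * 4.681360

84.2645 mm


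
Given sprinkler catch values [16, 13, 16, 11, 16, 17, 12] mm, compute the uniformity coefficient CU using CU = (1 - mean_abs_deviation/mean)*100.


mean = 14.428571 mm
MAD = 2.081633 mm
CU = (1 - 2.081633/14.428571)*100

85.5728 %


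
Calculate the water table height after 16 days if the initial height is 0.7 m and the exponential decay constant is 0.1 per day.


m = m0 * exp(-k*t)
m = 0.7 * exp(-0.1 * 16)
m = 0.7 * exp(-1.6000)

0.1413 m


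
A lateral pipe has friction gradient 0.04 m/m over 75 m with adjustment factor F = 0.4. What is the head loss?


hf = J * L * F = 0.04 * 75 * 0.4 = 1.2000 m

1.2000 m


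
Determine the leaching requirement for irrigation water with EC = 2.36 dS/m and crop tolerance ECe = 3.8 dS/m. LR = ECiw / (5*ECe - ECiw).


LR = ECiw / (5*ECe - ECiw)
LR = 2.36 / (5*3.8 - 2.36)
LR = 2.36 / 16.6400

0.1418


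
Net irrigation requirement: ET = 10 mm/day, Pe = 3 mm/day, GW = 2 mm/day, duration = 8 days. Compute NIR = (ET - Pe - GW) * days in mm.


Daily deficit = ET - Pe - GW = 10 - 3 - 2 = 5 mm/day
NIR = 5 * 8 = 40 mm

40.0000 mm


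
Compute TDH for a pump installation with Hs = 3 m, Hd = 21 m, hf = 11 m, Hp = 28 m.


TDH = Hs + Hd + hf + Hp = 3 + 21 + 11 + 28 = 63

63 m


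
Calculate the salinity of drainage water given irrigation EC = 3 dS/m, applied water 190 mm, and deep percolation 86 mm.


EC_dw = EC_iw * D_iw / D_dw
EC_dw = 3 * 190 / 86
EC_dw = 570 / 86

6.6279 dS/m


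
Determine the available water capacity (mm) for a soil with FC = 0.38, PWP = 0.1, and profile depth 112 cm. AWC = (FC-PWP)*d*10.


AWC = (FC - PWP) * d * 10
AWC = (0.38 - 0.1) * 112 * 10
AWC = 0.2800 * 112 * 10

313.6000 mm


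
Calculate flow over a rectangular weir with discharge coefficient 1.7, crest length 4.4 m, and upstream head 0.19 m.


Q = C * L * H^(3/2) = 1.7 * 4.4 * 0.19^1.5 = 1.7 * 4.4 * 0.082819

0.6195 m^3/s


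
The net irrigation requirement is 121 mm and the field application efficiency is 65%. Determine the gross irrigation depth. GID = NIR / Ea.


Ea = 65% = 0.65
GID = NIR / Ea = 121 / 0.65 = 186.1538 mm

186.1538 mm


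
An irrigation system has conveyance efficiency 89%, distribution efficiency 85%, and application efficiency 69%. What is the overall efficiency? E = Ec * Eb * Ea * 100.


Ec = 0.89, Eb = 0.85, Ea = 0.69
E = 0.89 * 0.85 * 0.69 * 100 = 52.1985%

52.1985 %


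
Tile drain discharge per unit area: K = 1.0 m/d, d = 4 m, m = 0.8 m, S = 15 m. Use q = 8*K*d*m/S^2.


q = 8*K*d*m/S^2
q = 8*1.0*4*0.8/15^2
q = 25.6000 / 225

0.1138 m/d


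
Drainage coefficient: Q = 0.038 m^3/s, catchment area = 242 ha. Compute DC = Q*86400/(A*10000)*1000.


DC = Q * 86400 / (A * 10000) * 1000
DC = 0.038 * 86400 / (242 * 10000) * 1000
DC = 3283200.0000 / 2420000

1.3567 mm/day


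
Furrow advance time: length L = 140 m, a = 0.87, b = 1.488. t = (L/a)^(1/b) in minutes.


t = (L/a)^(1/b)
t = (140/0.87)^(1/1.488)
t = 160.919540^(1/1.488)

30.4044 min


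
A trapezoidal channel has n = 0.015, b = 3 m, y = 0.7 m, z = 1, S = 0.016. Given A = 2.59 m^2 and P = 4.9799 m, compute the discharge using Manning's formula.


R = A/P = 2.59/4.9799 = 0.520091
Q = (1/0.015) * 2.59 * 0.520091^(2/3) * 0.016^0.5

14.1250 m^3/s


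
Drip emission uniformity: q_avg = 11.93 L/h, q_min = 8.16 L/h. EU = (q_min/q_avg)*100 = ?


EU = (q_min/q_avg)*100 = (8.16/11.93)*100 = 68.3990%

68.3990 %


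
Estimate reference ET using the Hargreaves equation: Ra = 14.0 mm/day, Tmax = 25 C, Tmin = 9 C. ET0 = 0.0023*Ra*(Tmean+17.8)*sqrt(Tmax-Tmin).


Tmean = (Tmax + Tmin)/2 = (25 + 9)/2 = 17.0
ET0 = 0.0023 * 14.0 * (17.0 + 17.8) * sqrt(25 - 9)
ET0 = 0.0023 * 14.0 * 34.8 * 4.000000

4.4822 mm/day


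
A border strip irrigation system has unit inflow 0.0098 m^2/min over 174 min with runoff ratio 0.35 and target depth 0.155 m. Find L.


L = q*t/((1+r)*Z)
L = 0.0098*174/((1+0.35)*0.155)
L = 1.7052/0.20925

8.1491 m


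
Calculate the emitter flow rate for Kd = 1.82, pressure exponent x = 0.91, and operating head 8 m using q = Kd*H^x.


q = Kd * H^x = 1.82 * 8^0.91 = 1.82 * 6.634556

12.0749 L/h


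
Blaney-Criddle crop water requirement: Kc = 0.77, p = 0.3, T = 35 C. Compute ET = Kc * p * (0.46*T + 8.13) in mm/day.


ET = Kc * p * (0.46*T + 8.13)
ET = 0.77 * 0.3 * (0.46*35 + 8.13)
ET = 0.77 * 0.3 * 24.2300

5.5971 mm/day


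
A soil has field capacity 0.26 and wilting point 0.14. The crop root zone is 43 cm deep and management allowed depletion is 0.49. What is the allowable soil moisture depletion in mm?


SMD = (FC - PWP) * d * MAD * 10
SMD = (0.26 - 0.14) * 43 * 0.49 * 10
SMD = 0.1200 * 43 * 0.49 * 10

25.2840 mm


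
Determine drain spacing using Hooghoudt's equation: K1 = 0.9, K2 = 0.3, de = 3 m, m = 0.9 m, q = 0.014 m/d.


S^2 = 8*K2*de*m/q + 4*K1*m^2/q
S^2 = 8*0.3*3*0.9/0.014 + 4*0.9*0.9^2/0.014
S = sqrt(671.1429)

25.9064 m


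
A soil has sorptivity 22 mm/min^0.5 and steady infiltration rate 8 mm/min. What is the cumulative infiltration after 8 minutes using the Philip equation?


F = S*sqrt(t) + A*t
F = 22*sqrt(8) + 8*8
F = 22*2.828427 + 64

126.2254 mm


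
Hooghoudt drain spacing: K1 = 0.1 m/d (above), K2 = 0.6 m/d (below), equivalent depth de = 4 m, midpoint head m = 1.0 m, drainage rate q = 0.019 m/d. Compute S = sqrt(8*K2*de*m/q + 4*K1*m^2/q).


S^2 = 8*K2*de*m/q + 4*K1*m^2/q
S^2 = 8*0.6*4*1.0/0.019 + 4*0.1*1.0^2/0.019
S = sqrt(1031.5789)

32.1182 m


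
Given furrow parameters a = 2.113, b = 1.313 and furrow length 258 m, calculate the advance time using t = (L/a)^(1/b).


t = (L/a)^(1/b)
t = (258/2.113)^(1/1.313)
t = 122.101278^(1/1.313)

38.8398 min


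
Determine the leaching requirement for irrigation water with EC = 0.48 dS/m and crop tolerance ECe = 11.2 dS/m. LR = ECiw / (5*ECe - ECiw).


LR = ECiw / (5*ECe - ECiw)
LR = 0.48 / (5*11.2 - 0.48)
LR = 0.48 / 55.5200

0.0086


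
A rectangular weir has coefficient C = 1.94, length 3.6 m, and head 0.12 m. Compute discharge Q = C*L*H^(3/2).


Q = C * L * H^(3/2) = 1.94 * 3.6 * 0.12^1.5 = 1.94 * 3.6 * 0.041569

0.2903 m^3/s


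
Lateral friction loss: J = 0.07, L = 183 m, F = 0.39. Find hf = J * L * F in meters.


hf = J * L * F = 0.07 * 183 * 0.39 = 4.9959 m

4.9959 m


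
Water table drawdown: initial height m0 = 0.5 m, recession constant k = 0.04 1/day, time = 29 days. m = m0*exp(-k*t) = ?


m = m0 * exp(-k*t)
m = 0.5 * exp(-0.04 * 29)
m = 0.5 * exp(-1.1600)

0.1567 m


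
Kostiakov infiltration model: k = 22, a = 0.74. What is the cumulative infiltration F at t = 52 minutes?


F = k * t^a = 22 * 52^0.74
F = 22 * 18.614118

409.5106 mm


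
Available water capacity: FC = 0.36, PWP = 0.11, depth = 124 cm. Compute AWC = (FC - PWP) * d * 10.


AWC = (FC - PWP) * d * 10
AWC = (0.36 - 0.11) * 124 * 10
AWC = 0.2500 * 124 * 10

310.0000 mm


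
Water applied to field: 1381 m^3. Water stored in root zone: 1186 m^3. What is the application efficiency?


Ea = V_root / V_field * 100 = 1186 / 1381 * 100 = 85.8798%

85.8798 %


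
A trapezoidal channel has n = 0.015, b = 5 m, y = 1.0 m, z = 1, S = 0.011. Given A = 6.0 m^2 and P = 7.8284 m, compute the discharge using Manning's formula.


R = A/P = 6.0/7.8284 = 0.766440
Q = (1/0.015) * 6.0 * 0.766440^(2/3) * 0.011^0.5

35.1351 m^3/s


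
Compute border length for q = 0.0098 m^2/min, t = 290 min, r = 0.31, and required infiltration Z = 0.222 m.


L = q*t/((1+r)*Z)
L = 0.0098*290/((1+0.31)*0.222)
L = 2.842/0.29082

9.7724 m


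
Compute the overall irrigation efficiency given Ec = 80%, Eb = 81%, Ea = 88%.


Ec = 0.8, Eb = 0.81, Ea = 0.88
E = 0.8 * 0.81 * 0.88 * 100 = 57.0240%

57.0240 %


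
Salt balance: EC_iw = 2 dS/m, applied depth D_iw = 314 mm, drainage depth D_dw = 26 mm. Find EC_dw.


EC_dw = EC_iw * D_iw / D_dw
EC_dw = 2 * 314 / 26
EC_dw = 628 / 26

24.1538 dS/m


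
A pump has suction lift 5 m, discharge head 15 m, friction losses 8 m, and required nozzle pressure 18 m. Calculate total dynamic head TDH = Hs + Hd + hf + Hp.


TDH = Hs + Hd + hf + Hp = 5 + 15 + 8 + 18 = 46

46 m


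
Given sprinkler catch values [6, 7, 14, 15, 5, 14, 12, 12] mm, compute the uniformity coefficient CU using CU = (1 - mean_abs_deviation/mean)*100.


mean = 10.625000 mm
MAD = 3.468750 mm
CU = (1 - 3.468750/10.625000)*100

67.3529 %


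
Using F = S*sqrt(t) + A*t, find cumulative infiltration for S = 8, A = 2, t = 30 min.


F = S*sqrt(t) + A*t
F = 8*sqrt(30) + 2*30
F = 8*5.477226 + 60

103.8178 mm


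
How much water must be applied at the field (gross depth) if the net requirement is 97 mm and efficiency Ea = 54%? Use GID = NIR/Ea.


Ea = 54% = 0.54
GID = NIR / Ea = 97 / 0.54 = 179.6296 mm

179.6296 mm


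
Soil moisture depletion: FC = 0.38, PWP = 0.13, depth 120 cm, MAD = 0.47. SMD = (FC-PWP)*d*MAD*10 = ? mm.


SMD = (FC - PWP) * d * MAD * 10
SMD = (0.38 - 0.13) * 120 * 0.47 * 10
SMD = 0.2500 * 120 * 0.47 * 10

141.0000 mm


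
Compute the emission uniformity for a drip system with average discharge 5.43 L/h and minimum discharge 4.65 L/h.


EU = (q_min/q_avg)*100 = (4.65/5.43)*100 = 85.6354%

85.6354 %


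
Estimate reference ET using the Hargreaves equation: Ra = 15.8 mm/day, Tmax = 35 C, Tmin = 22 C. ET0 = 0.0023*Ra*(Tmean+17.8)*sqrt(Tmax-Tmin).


Tmean = (Tmax + Tmin)/2 = (35 + 22)/2 = 28.5
ET0 = 0.0023 * 15.8 * (28.5 + 17.8) * sqrt(35 - 22)
ET0 = 0.0023 * 15.8 * 46.3 * 3.605551

6.0665 mm/day


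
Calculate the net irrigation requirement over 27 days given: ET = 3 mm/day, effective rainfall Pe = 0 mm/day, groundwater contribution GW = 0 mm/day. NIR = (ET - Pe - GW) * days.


Daily deficit = ET - Pe - GW = 3 - 0 - 0 = 3 mm/day
NIR = 3 * 27 = 81 mm

81.0000 mm


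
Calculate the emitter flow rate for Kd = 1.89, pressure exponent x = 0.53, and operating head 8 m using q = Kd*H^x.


q = Kd * H^x = 1.89 * 8^0.53 = 1.89 * 3.010493

5.6898 L/h


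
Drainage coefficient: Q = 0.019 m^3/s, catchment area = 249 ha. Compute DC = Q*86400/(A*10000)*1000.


DC = Q * 86400 / (A * 10000) * 1000
DC = 0.019 * 86400 / (249 * 10000) * 1000
DC = 1641600.0000 / 2490000

0.6593 mm/day


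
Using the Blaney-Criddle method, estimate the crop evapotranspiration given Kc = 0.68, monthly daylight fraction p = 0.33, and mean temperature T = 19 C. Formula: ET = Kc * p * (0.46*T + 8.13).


ET = Kc * p * (0.46*T + 8.13)
ET = 0.68 * 0.33 * (0.46*19 + 8.13)
ET = 0.68 * 0.33 * 16.8700

3.7856 mm/day


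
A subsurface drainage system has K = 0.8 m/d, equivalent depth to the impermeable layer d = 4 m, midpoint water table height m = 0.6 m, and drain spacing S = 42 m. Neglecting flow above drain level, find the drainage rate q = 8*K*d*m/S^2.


q = 8*K*d*m/S^2
q = 8*0.8*4*0.6/42^2
q = 15.3600 / 1764

0.0087 m/d


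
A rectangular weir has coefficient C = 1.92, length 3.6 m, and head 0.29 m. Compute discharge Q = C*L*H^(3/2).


Q = C * L * H^(3/2) = 1.92 * 3.6 * 0.29^1.5 = 1.92 * 3.6 * 0.156170

1.0794 m^3/s


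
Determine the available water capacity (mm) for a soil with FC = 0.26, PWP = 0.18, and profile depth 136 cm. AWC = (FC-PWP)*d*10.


AWC = (FC - PWP) * d * 10
AWC = (0.26 - 0.18) * 136 * 10
AWC = 0.0800 * 136 * 10

108.8000 mm


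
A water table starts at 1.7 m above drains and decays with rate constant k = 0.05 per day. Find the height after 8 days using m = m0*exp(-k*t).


m = m0 * exp(-k*t)
m = 1.7 * exp(-0.05 * 8)
m = 1.7 * exp(-0.4000)

1.1395 m


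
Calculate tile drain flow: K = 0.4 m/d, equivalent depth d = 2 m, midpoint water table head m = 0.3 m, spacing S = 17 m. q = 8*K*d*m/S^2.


q = 8*K*d*m/S^2
q = 8*0.4*2*0.3/17^2
q = 1.9200 / 289

0.0066 m/d


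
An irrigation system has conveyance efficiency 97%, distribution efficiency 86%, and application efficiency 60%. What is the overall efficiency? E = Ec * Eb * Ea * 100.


Ec = 0.97, Eb = 0.86, Ea = 0.6
E = 0.97 * 0.86 * 0.6 * 100 = 50.0520%

50.0520 %


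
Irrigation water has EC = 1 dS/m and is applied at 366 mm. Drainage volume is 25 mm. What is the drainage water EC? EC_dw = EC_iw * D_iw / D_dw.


EC_dw = EC_iw * D_iw / D_dw
EC_dw = 1 * 366 / 25
EC_dw = 366 / 25

14.6400 dS/m


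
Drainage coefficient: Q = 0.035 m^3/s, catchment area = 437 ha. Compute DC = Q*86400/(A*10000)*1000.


DC = Q * 86400 / (A * 10000) * 1000
DC = 0.035 * 86400 / (437 * 10000) * 1000
DC = 3024000.0000 / 4370000

0.6920 mm/day


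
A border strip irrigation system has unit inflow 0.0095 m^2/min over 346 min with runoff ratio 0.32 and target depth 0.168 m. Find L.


L = q*t/((1+r)*Z)
L = 0.0095*346/((1+0.32)*0.168)
L = 3.287/0.22176

14.8223 m


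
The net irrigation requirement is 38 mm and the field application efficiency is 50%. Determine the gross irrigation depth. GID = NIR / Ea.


Ea = 50% = 0.5
GID = NIR / Ea = 38 / 0.5 = 76.0000 mm

76.0000 mm


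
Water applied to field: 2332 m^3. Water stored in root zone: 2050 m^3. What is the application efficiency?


Ea = V_root / V_field * 100 = 2050 / 2332 * 100 = 87.9074%

87.9074 %


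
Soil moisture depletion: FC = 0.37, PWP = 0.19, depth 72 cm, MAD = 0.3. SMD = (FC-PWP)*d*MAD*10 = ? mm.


SMD = (FC - PWP) * d * MAD * 10
SMD = (0.37 - 0.19) * 72 * 0.3 * 10
SMD = 0.1800 * 72 * 0.3 * 10

38.8800 mm


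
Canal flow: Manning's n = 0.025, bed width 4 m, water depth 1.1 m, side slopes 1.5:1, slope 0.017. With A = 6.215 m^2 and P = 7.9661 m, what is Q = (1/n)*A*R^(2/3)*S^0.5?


R = A/P = 6.215/7.9661 = 0.780181
Q = (1/0.025) * 6.215 * 0.780181^(2/3) * 0.017^0.5

27.4698 m^3/s


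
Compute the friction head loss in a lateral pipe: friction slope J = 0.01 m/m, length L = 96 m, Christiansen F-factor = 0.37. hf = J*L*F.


hf = J * L * F = 0.01 * 96 * 0.37 = 0.3552 m

0.3552 m


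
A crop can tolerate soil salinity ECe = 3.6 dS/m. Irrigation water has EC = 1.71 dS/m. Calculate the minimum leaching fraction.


LR = ECiw / (5*ECe - ECiw)
LR = 1.71 / (5*3.6 - 1.71)
LR = 1.71 / 16.2900

0.1050


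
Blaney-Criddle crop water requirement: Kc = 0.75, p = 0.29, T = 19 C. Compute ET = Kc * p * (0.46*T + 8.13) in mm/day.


ET = Kc * p * (0.46*T + 8.13)
ET = 0.75 * 0.29 * (0.46*19 + 8.13)
ET = 0.75 * 0.29 * 16.8700

3.6692 mm/day


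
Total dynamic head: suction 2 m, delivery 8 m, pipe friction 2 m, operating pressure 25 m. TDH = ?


TDH = Hs + Hd + hf + Hp = 2 + 8 + 2 + 25 = 37

37 m


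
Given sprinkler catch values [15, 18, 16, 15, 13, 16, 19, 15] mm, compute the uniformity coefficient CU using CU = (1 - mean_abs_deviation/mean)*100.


mean = 15.875000 mm
MAD = 1.375000 mm
CU = (1 - 1.375000/15.875000)*100

91.3386 %


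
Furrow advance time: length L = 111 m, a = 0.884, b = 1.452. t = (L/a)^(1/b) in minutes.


t = (L/a)^(1/b)
t = (111/0.884)^(1/1.452)
t = 125.565611^(1/1.452)

27.8935 min


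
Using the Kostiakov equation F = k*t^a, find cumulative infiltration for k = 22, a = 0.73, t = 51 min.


F = k * t^a = 22 * 51^0.73
F = 22 * 17.641123

388.1047 mm


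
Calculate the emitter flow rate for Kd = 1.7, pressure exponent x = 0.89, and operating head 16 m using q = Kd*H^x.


q = Kd * H^x = 1.7 * 16^0.89 = 1.7 * 11.794154

20.0501 L/h


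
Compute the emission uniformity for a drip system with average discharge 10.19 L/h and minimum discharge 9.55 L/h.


EU = (q_min/q_avg)*100 = (9.55/10.19)*100 = 93.7193%

93.7193 %


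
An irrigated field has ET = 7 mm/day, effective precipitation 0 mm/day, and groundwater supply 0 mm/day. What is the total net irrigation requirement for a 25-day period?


Daily deficit = ET - Pe - GW = 7 - 0 - 0 = 7 mm/day
NIR = 7 * 25 = 175 mm

175.0000 mm


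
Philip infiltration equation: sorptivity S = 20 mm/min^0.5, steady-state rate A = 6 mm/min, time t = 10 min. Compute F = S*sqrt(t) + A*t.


F = S*sqrt(t) + A*t
F = 20*sqrt(10) + 6*10
F = 20*3.162278 + 60

123.2456 mm


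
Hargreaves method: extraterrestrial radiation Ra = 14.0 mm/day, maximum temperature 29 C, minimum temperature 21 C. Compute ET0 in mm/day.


Tmean = (Tmax + Tmin)/2 = (29 + 21)/2 = 25.0
ET0 = 0.0023 * 14.0 * (25.0 + 17.8) * sqrt(29 - 21)
ET0 = 0.0023 * 14.0 * 42.8 * 2.828427

3.8980 mm/day


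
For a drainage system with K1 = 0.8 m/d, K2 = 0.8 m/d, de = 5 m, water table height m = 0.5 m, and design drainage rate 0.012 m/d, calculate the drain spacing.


S^2 = 8*K2*de*m/q + 4*K1*m^2/q
S^2 = 8*0.8*5*0.5/0.012 + 4*0.8*0.5^2/0.012
S = sqrt(1400.0000)

37.4166 m


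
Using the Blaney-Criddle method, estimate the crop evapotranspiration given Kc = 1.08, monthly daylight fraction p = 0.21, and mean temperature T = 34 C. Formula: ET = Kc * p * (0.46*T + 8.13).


ET = Kc * p * (0.46*T + 8.13)
ET = 1.08 * 0.21 * (0.46*34 + 8.13)
ET = 1.08 * 0.21 * 23.7700

5.3910 mm/day


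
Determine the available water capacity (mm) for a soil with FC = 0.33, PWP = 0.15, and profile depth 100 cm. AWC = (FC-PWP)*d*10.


AWC = (FC - PWP) * d * 10
AWC = (0.33 - 0.15) * 100 * 10
AWC = 0.1800 * 100 * 10

180.0000 mm


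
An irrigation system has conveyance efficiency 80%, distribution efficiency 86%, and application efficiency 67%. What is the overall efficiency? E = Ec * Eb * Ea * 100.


Ec = 0.8, Eb = 0.86, Ea = 0.67
E = 0.8 * 0.86 * 0.67 * 100 = 46.0960%

46.0960 %


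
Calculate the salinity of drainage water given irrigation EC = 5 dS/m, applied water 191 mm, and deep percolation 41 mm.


EC_dw = EC_iw * D_iw / D_dw
EC_dw = 5 * 191 / 41
EC_dw = 955 / 41

23.2927 dS/m


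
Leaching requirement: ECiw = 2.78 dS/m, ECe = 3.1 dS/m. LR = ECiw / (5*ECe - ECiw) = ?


LR = ECiw / (5*ECe - ECiw)
LR = 2.78 / (5*3.1 - 2.78)
LR = 2.78 / 12.7200

0.2186


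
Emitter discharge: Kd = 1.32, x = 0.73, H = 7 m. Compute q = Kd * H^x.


q = Kd * H^x = 1.32 * 7^0.73 = 1.32 * 4.139249

5.4638 L/h


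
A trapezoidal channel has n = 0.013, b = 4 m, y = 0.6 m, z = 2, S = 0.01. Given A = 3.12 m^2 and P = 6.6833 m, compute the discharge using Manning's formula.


R = A/P = 3.12/6.6833 = 0.466835
Q = (1/0.013) * 3.12 * 0.466835^(2/3) * 0.01^0.5

14.4429 m^3/s


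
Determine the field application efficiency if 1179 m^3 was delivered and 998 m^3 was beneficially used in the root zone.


Ea = V_root / V_field * 100 = 998 / 1179 * 100 = 84.6480%

84.6480 %


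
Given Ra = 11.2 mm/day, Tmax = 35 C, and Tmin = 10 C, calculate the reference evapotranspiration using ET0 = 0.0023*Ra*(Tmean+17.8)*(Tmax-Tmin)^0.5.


Tmean = (Tmax + Tmin)/2 = (35 + 10)/2 = 22.5
ET0 = 0.0023 * 11.2 * (22.5 + 17.8) * sqrt(35 - 10)
ET0 = 0.0023 * 11.2 * 40.3 * 5.000000

5.1906 mm/day


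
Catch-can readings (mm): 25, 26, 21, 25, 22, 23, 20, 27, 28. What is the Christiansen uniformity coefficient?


mean = 24.111111 mm
MAD = 2.320988 mm
CU = (1 - 2.320988/24.111111)*100

90.3738 %


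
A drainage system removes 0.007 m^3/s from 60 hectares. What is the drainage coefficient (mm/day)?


DC = Q * 86400 / (A * 10000) * 1000
DC = 0.007 * 86400 / (60 * 10000) * 1000
DC = 604800.0000 / 600000

1.0080 mm/day


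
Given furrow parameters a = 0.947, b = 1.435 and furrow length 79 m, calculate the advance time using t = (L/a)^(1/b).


t = (L/a)^(1/b)
t = (79/0.947)^(1/1.435)
t = 83.421331^(1/1.435)

21.8207 min


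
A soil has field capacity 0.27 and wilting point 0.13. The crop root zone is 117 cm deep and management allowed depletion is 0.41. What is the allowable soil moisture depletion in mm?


SMD = (FC - PWP) * d * MAD * 10
SMD = (0.27 - 0.13) * 117 * 0.41 * 10
SMD = 0.1400 * 117 * 0.41 * 10

67.1580 mm


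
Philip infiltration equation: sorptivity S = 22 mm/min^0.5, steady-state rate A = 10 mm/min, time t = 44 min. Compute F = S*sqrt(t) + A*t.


F = S*sqrt(t) + A*t
F = 22*sqrt(44) + 10*44
F = 22*6.633250 + 440

585.9315 mm


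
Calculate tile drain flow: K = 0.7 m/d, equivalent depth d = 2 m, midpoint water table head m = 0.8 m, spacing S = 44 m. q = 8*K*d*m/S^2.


q = 8*K*d*m/S^2
q = 8*0.7*2*0.8/44^2
q = 8.9600 / 1936

0.0046 m/d


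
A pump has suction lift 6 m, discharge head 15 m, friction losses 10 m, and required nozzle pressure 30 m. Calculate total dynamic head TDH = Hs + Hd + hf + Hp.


TDH = Hs + Hd + hf + Hp = 6 + 15 + 10 + 30 = 61

61 m


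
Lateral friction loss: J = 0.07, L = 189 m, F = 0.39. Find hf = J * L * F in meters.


hf = J * L * F = 0.07 * 189 * 0.39 = 5.1597 m

5.1597 m


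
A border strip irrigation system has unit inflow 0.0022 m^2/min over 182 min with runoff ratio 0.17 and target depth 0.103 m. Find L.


L = q*t/((1+r)*Z)
L = 0.0022*182/((1+0.17)*0.103)
L = 0.4004/0.12051

3.3225 m


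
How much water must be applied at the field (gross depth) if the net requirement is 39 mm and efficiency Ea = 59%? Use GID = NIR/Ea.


Ea = 59% = 0.59
GID = NIR / Ea = 39 / 0.59 = 66.1017 mm

66.1017 mm


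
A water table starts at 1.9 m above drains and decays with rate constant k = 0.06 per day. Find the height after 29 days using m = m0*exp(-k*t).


m = m0 * exp(-k*t)
m = 1.9 * exp(-0.06 * 29)
m = 1.9 * exp(-1.7400)

0.3335 m


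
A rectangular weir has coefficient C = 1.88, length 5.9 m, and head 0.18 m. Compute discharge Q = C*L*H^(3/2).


Q = C * L * H^(3/2) = 1.88 * 5.9 * 0.18^1.5 = 1.88 * 5.9 * 0.076368

0.8471 m^3/s


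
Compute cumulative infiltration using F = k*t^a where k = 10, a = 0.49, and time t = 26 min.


F = k * t^a = 10 * 26^0.49
F = 10 * 4.935566

49.3557 mm


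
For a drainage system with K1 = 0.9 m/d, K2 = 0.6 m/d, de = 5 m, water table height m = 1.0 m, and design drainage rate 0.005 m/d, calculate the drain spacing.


S^2 = 8*K2*de*m/q + 4*K1*m^2/q
S^2 = 8*0.6*5*1.0/0.005 + 4*0.9*1.0^2/0.005
S = sqrt(5520.0000)

74.2967 m


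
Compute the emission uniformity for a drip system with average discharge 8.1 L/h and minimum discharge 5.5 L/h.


EU = (q_min/q_avg)*100 = (5.5/8.1)*100 = 67.9012%

67.9012 %


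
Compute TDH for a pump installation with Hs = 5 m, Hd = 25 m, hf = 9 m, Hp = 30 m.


TDH = Hs + Hd + hf + Hp = 5 + 25 + 9 + 30 = 69

69 m


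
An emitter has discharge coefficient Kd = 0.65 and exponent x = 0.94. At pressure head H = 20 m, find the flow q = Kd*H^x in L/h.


q = Kd * H^x = 0.65 * 20^0.94 = 0.65 * 16.709682

10.8613 L/h


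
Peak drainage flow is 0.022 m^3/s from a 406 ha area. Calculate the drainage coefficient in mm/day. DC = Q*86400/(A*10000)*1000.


DC = Q * 86400 / (A * 10000) * 1000
DC = 0.022 * 86400 / (406 * 10000) * 1000
DC = 1900800.0000 / 4060000

0.4682 mm/day


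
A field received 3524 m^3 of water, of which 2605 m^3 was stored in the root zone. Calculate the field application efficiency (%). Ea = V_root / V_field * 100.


Ea = V_root / V_field * 100 = 2605 / 3524 * 100 = 73.9217%

73.9217 %


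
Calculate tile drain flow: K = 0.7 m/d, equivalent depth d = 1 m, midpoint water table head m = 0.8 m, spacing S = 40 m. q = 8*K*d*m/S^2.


q = 8*K*d*m/S^2
q = 8*0.7*1*0.8/40^2
q = 4.4800 / 1600

0.0028 m/d


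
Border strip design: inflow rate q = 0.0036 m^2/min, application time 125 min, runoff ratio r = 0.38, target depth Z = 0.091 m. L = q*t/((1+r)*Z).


L = q*t/((1+r)*Z)
L = 0.0036*125/((1+0.38)*0.091)
L = 0.45/0.12558

3.5834 m


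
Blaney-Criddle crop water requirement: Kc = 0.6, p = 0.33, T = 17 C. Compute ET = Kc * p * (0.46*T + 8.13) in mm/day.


ET = Kc * p * (0.46*T + 8.13)
ET = 0.6 * 0.33 * (0.46*17 + 8.13)
ET = 0.6 * 0.33 * 15.9500

3.1581 mm/day


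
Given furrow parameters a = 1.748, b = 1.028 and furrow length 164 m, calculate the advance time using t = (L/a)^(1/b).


t = (L/a)^(1/b)
t = (164/1.748)^(1/1.028)
t = 93.821510^(1/1.028)

82.9053 min


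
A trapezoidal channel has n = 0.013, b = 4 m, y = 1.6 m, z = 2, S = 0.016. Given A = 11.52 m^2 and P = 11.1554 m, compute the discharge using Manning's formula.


R = A/P = 11.52/11.1554 = 1.032684
Q = (1/0.013) * 11.52 * 1.032684^(2/3) * 0.016^0.5

114.5198 m^3/s


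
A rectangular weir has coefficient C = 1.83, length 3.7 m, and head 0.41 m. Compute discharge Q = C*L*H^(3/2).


Q = C * L * H^(3/2) = 1.83 * 3.7 * 0.41^1.5 = 1.83 * 3.7 * 0.262528

1.7776 m^3/s


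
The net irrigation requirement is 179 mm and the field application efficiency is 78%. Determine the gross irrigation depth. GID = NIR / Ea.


Ea = 78% = 0.78
GID = NIR / Ea = 179 / 0.78 = 229.4872 mm

229.4872 mm


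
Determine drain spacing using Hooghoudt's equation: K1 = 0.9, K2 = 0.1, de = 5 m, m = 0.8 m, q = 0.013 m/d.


S^2 = 8*K2*de*m/q + 4*K1*m^2/q
S^2 = 8*0.1*5*0.8/0.013 + 4*0.9*0.8^2/0.013
S = sqrt(423.3846)

20.5763 m


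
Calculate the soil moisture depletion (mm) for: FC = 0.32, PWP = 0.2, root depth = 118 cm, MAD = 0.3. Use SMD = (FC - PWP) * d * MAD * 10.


SMD = (FC - PWP) * d * MAD * 10
SMD = (0.32 - 0.2) * 118 * 0.3 * 10
SMD = 0.1200 * 118 * 0.3 * 10

42.4800 mm


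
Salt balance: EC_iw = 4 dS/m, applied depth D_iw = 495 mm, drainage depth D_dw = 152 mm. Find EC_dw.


EC_dw = EC_iw * D_iw / D_dw
EC_dw = 4 * 495 / 152
EC_dw = 1980 / 152

13.0263 dS/m


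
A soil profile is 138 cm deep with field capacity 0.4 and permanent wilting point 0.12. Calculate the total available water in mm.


AWC = (FC - PWP) * d * 10
AWC = (0.4 - 0.12) * 138 * 10
AWC = 0.2800 * 138 * 10

386.4000 mm


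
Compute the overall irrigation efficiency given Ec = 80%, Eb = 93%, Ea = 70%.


Ec = 0.8, Eb = 0.93, Ea = 0.7
E = 0.8 * 0.93 * 0.7 * 100 = 52.0800%

52.0800 %


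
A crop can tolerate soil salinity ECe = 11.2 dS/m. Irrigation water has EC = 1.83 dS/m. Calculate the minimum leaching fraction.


LR = ECiw / (5*ECe - ECiw)
LR = 1.83 / (5*11.2 - 1.83)
LR = 1.83 / 54.1700

0.0338


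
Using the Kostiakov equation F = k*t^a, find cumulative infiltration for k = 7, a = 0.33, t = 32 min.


F = k * t^a = 7 * 32^0.33
F = 7 * 3.138336

21.9684 mm


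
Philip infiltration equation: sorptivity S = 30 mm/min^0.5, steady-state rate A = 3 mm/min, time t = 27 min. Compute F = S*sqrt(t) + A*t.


F = S*sqrt(t) + A*t
F = 30*sqrt(27) + 3*27
F = 30*5.196152 + 81

236.8846 mm


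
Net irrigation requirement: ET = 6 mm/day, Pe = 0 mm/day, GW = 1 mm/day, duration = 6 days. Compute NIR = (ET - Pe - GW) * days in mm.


Daily deficit = ET - Pe - GW = 6 - 0 - 1 = 5 mm/day
NIR = 5 * 6 = 30 mm

30.0000 mm


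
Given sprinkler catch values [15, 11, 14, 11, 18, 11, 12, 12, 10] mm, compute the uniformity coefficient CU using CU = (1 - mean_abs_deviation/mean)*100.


mean = 12.666667 mm
MAD = 2.000000 mm
CU = (1 - 2.000000/12.666667)*100

84.2105 %


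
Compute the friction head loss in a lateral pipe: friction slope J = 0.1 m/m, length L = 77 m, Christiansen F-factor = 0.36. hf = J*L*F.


hf = J * L * F = 0.1 * 77 * 0.36 = 2.7720 m

2.7720 m


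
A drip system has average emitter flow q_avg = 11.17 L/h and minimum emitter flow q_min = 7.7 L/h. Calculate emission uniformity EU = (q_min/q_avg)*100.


EU = (q_min/q_avg)*100 = (7.7/11.17)*100 = 68.9346%

68.9346 %


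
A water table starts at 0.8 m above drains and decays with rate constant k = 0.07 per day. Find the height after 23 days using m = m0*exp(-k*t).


m = m0 * exp(-k*t)
m = 0.8 * exp(-0.07 * 23)
m = 0.8 * exp(-1.6100)

0.1599 m


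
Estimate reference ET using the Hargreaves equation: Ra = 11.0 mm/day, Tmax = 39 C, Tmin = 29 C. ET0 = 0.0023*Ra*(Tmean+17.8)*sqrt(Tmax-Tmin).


Tmean = (Tmax + Tmin)/2 = (39 + 29)/2 = 34.0
ET0 = 0.0023 * 11.0 * (34.0 + 17.8) * sqrt(39 - 29)
ET0 = 0.0023 * 11.0 * 51.8 * 3.162278

4.1443 mm/day


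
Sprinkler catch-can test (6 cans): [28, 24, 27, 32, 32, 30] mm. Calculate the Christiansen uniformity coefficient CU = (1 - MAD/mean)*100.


mean = 28.833333 mm
MAD = 2.500000 mm
CU = (1 - 2.500000/28.833333)*100

91.3295 %


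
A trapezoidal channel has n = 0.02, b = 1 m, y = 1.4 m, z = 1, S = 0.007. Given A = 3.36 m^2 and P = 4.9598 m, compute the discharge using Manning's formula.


R = A/P = 3.36/4.9598 = 0.677447
Q = (1/0.02) * 3.36 * 0.677447^(2/3) * 0.007^0.5

10.8420 m^3/s


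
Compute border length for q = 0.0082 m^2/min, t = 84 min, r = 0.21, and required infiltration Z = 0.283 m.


L = q*t/((1+r)*Z)
L = 0.0082*84/((1+0.21)*0.283)
L = 0.6888/0.34243

2.0115 m


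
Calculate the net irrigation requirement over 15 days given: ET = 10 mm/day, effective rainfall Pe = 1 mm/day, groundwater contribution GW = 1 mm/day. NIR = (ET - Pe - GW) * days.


Daily deficit = ET - Pe - GW = 10 - 1 - 1 = 8 mm/day
NIR = 8 * 15 = 120 mm

120.0000 mm


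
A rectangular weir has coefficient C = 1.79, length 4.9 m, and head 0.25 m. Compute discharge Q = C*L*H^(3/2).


Q = C * L * H^(3/2) = 1.79 * 4.9 * 0.25^1.5 = 1.79 * 4.9 * 0.125000

1.0964 m^3/s


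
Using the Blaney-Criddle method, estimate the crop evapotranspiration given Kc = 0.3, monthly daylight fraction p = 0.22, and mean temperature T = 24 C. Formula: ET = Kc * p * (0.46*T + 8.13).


ET = Kc * p * (0.46*T + 8.13)
ET = 0.3 * 0.22 * (0.46*24 + 8.13)
ET = 0.3 * 0.22 * 19.1700

1.2652 mm/day


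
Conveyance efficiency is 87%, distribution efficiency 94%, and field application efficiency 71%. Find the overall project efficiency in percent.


Ec = 0.87, Eb = 0.94, Ea = 0.71
E = 0.87 * 0.94 * 0.71 * 100 = 58.0638%

58.0638 %
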